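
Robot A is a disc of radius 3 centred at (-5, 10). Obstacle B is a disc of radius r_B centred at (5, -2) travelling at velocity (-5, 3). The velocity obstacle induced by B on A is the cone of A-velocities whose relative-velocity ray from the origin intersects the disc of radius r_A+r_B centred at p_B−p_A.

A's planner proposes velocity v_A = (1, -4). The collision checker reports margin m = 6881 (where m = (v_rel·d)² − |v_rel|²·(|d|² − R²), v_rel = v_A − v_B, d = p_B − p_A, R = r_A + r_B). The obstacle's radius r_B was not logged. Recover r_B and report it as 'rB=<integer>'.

m = 6881
d = (10, -12);  v_rel = (6, -7),  |v_rel|² = 85
v_rel×d = (6)·(-12) − (-7)·(10) = -2
since m = R²·85 − (-2)²:  R² = (4 + 6881) / 85 = 81
R = √81 = 9  ⇒  r_B = 9 − 3 = 6

rB=6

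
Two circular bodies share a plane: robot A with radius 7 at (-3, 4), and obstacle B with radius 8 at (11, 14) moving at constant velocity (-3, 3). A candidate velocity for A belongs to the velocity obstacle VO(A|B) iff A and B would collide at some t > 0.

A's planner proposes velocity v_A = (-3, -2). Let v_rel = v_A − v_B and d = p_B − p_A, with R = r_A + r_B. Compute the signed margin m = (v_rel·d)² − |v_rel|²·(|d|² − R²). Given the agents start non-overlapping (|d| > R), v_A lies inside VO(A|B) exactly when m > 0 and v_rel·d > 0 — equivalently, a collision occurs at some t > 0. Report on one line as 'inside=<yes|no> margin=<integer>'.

d = (14, 10),  |d|² = 296;  R = 7+8 = 15,  c = 296−15² = 71
v_rel = (0, -5),  |v_rel|² = 25;  v_rel·d = (0)·(14) + (-5)·(10) = -50
25·t² + 100·t + 71 = 0  ⇒  m = (-50)² − 25·71 = 725
m = 725 > 0,  v_rel·d = -50 < 0  ⇒  outside

inside=no margin=725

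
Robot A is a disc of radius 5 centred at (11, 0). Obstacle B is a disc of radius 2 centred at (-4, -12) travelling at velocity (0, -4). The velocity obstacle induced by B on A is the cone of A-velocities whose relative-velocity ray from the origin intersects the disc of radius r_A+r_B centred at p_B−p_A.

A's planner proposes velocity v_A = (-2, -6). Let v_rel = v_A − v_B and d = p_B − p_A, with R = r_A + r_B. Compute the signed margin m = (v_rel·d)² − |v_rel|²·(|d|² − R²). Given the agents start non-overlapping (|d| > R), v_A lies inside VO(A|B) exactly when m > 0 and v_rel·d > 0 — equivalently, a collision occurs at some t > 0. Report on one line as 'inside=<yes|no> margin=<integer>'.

d = (-15, -12),  |d|² = 369;  R = 5+2 = 7,  c = 369−7² = 320
v_rel = (-2, -2),  |v_rel|² = 8;  v_rel·d = (-2)·(-15) + (-2)·(-12) = 54
8·t² − 108·t + 320 = 0  ⇒  m = 54² − 8·320 = 356
m = 356 > 0,  v_rel·d = 54 > 0  ⇒  inside

inside=yes margin=356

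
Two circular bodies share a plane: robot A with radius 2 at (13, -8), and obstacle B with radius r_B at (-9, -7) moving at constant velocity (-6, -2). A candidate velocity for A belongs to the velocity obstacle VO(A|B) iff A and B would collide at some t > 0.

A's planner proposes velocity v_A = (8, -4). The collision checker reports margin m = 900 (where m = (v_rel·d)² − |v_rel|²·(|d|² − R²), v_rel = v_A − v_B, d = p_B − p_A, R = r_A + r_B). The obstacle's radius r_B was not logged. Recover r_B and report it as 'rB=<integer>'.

m = 900
d = (-22, 1);  v_rel = (14, -2),  |v_rel|² = 200
v_rel×d = (14)·(1) − (-2)·(-22) = -30
since m = R²·200 − (-30)²:  R² = (900 + 900) / 200 = 9
R = √9 = 3  ⇒  r_B = 3 − 2 = 1

rB=1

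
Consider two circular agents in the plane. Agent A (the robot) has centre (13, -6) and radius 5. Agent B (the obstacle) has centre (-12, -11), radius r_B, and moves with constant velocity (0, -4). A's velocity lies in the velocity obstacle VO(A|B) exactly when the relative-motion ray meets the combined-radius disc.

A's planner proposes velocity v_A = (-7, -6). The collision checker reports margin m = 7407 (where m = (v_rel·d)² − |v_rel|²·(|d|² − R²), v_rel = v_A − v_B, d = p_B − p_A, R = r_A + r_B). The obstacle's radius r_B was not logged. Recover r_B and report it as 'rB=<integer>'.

m = 7407
d = (-25, -5);  v_rel = (-7, -2),  |v_rel|² = 53
v_rel×d = (-7)·(-5) − (-2)·(-25) = -15
since m = R²·53 − (-15)²:  R² = (225 + 7407) / 53 = 144
R = √144 = 12  ⇒  r_B = 12 − 5 = 7

rB=7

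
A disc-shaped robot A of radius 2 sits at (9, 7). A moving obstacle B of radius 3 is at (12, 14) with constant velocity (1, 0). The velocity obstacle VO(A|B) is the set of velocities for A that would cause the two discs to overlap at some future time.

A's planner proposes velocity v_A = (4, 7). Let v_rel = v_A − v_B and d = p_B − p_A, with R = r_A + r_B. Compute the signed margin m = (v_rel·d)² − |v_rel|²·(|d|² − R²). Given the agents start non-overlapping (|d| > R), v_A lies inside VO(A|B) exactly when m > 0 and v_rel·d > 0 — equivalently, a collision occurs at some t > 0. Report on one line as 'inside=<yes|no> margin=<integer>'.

d = (3, 7),  |d|² = 58;  R = 2+3 = 5,  c = 58−5² = 33
v_rel = (3, 7),  |v_rel|² = 58;  v_rel·d = (3)·(3) + (7)·(7) = 58
58·t² − 116·t + 33 = 0  ⇒  m = 58² − 58·33 = 1450
m = 1450 > 0,  v_rel·d = 58 > 0  ⇒  inside

inside=yes margin=1450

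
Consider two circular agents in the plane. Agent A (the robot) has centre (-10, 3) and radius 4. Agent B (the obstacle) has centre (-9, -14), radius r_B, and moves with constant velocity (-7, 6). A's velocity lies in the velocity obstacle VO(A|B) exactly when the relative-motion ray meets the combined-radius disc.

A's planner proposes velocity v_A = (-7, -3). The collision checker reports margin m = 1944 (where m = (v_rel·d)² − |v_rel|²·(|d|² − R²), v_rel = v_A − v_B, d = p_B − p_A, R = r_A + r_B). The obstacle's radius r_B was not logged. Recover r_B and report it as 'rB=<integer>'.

m = 1944
d = (1, -17);  v_rel = (0, -9),  |v_rel|² = 81
v_rel×d = (0)·(-17) − (-9)·(1) = 9
since m = R²·81 − 9²:  R² = (81 + 1944) / 81 = 25
R = √25 = 5  ⇒  r_B = 5 − 4 = 1

rB=1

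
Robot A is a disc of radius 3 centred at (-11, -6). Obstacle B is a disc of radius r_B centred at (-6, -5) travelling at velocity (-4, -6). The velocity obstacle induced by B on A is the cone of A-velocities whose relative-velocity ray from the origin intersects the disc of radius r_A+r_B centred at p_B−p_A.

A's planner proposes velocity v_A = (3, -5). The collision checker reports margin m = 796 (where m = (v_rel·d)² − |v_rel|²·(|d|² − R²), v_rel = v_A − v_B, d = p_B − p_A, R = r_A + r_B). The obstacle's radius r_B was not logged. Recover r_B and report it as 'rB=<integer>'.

m = 796
d = (5, 1);  v_rel = (7, 1),  |v_rel|² = 50
v_rel×d = (7)·(1) − (1)·(5) = 2
since m = R²·50 − 2²:  R² = (4 + 796) / 50 = 16
R = √16 = 4  ⇒  r_B = 4 − 3 = 1

rB=1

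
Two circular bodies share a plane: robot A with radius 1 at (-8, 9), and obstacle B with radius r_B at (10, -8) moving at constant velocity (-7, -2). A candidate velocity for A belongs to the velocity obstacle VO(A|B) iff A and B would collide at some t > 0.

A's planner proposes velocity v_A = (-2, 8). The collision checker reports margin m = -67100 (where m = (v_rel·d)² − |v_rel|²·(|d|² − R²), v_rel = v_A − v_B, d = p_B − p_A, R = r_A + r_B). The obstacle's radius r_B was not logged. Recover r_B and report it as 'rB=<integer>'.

m = -67100
d = (18, -17);  v_rel = (5, 10),  |v_rel|² = 125
v_rel×d = (5)·(-17) − (10)·(18) = -265
since m = R²·125 − (-265)²:  R² = (70225 + -67100) / 125 = 25
R = √25 = 5  ⇒  r_B = 5 − 1 = 4

rB=4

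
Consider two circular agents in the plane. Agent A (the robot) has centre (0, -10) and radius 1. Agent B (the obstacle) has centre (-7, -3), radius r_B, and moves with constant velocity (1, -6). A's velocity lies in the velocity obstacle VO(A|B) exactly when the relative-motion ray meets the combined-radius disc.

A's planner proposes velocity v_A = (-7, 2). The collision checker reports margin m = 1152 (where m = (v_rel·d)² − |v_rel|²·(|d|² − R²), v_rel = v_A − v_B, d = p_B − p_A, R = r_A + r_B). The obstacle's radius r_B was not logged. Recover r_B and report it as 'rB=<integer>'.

m = 1152
d = (-7, 7);  v_rel = (-8, 8),  |v_rel|² = 128
v_rel×d = (-8)·(7) − (8)·(-7) = 0
since m = R²·128 − 0²:  R² = (0 + 1152) / 128 = 9
R = √9 = 3  ⇒  r_B = 3 − 1 = 2

rB=2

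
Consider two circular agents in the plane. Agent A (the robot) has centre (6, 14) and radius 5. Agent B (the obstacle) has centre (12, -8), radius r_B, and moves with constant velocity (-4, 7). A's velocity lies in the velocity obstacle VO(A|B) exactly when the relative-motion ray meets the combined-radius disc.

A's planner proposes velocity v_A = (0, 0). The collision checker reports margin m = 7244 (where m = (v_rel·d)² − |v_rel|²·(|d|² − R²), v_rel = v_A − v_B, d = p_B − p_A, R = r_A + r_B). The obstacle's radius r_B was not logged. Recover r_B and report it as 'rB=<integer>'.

m = 7244
d = (6, -22);  v_rel = (4, -7),  |v_rel|² = 65
v_rel×d = (4)·(-22) − (-7)·(6) = -46
since m = R²·65 − (-46)²:  R² = (2116 + 7244) / 65 = 144
R = √144 = 12  ⇒  r_B = 12 − 5 = 7

rB=7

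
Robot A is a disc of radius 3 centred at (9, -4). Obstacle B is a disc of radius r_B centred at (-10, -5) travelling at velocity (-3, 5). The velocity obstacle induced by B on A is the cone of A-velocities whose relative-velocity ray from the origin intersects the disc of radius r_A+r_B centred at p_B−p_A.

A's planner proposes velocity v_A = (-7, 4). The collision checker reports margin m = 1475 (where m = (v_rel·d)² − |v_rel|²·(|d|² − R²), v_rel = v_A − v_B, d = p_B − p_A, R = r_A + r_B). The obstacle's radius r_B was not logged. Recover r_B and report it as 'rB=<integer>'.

m = 1475
d = (-19, -1);  v_rel = (-4, -1),  |v_rel|² = 17
v_rel×d = (-4)·(-1) − (-1)·(-19) = -15
since m = R²·17 − (-15)²:  R² = (225 + 1475) / 17 = 100
R = √100 = 10  ⇒  r_B = 10 − 3 = 7

rB=7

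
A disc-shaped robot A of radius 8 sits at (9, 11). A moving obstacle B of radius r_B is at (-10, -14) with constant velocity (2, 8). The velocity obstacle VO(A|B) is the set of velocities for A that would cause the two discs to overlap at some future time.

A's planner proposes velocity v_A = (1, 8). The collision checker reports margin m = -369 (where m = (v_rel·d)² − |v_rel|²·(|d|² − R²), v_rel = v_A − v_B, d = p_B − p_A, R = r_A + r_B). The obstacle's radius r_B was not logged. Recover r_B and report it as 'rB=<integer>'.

m = -369
d = (-19, -25);  v_rel = (-1, 0),  |v_rel|² = 1
v_rel×d = (-1)·(-25) − (0)·(-19) = 25
since m = R²·1 − 25²:  R² = (625 + -369) / 1 = 256
R = √256 = 16  ⇒  r_B = 16 − 8 = 8

rB=8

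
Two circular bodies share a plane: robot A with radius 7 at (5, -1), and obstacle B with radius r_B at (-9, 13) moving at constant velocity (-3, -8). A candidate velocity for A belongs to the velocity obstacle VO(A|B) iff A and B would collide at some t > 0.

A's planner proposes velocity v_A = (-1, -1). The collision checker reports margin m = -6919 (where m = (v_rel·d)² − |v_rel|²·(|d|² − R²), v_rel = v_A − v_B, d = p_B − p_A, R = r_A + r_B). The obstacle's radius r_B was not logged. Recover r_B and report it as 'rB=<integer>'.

m = -6919
d = (-14, 14);  v_rel = (2, 7),  |v_rel|² = 53
v_rel×d = (2)·(14) − (7)·(-14) = 126
since m = R²·53 − 126²:  R² = (15876 + -6919) / 53 = 169
R = √169 = 13  ⇒  r_B = 13 − 7 = 6

rB=6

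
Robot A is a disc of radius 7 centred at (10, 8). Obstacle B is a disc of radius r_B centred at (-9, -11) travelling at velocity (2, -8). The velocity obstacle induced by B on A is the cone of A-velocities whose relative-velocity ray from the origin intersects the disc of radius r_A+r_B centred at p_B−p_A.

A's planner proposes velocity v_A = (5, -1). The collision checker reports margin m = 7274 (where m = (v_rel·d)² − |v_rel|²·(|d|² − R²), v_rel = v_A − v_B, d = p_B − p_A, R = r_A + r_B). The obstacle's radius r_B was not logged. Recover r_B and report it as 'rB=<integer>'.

m = 7274
d = (-19, -19);  v_rel = (3, 7),  |v_rel|² = 58
v_rel×d = (3)·(-19) − (7)·(-19) = 76
since m = R²·58 − 76²:  R² = (5776 + 7274) / 58 = 225
R = √225 = 15  ⇒  r_B = 15 − 7 = 8

rB=8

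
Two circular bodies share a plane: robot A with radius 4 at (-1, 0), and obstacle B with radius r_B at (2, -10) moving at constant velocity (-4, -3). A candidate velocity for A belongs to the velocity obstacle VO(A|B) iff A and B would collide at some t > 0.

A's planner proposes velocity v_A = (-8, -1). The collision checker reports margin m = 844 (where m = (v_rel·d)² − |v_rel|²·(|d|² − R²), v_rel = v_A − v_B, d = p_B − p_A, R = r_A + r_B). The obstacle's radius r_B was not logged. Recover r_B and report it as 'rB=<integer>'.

m = 844
d = (3, -10);  v_rel = (-4, 2),  |v_rel|² = 20
v_rel×d = (-4)·(-10) − (2)·(3) = 34
since m = R²·20 − 34²:  R² = (1156 + 844) / 20 = 100
R = √100 = 10  ⇒  r_B = 10 − 4 = 6

rB=6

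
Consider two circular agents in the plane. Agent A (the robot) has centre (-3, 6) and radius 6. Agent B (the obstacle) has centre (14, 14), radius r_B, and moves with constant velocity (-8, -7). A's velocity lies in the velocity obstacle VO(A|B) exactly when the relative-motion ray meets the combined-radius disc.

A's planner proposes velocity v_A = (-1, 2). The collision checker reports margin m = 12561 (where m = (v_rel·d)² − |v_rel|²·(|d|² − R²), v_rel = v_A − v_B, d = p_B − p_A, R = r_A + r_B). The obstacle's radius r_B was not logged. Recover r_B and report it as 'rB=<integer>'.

m = 12561
d = (17, 8);  v_rel = (7, 9),  |v_rel|² = 130
v_rel×d = (7)·(8) − (9)·(17) = -97
since m = R²·130 − (-97)²:  R² = (9409 + 12561) / 130 = 169
R = √169 = 13  ⇒  r_B = 13 − 6 = 7

rB=7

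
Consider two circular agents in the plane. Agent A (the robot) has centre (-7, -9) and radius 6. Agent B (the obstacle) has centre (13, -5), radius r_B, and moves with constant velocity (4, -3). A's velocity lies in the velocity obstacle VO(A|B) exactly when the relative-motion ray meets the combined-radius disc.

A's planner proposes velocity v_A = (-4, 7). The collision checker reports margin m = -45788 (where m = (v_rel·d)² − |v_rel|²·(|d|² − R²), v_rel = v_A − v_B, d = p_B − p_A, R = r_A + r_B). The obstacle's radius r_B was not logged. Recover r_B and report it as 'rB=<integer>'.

m = -45788
d = (20, 4);  v_rel = (-8, 10),  |v_rel|² = 164
v_rel×d = (-8)·(4) − (10)·(20) = -232
since m = R²·164 − (-232)²:  R² = (53824 + -45788) / 164 = 49
R = √49 = 7  ⇒  r_B = 7 − 6 = 1

rB=1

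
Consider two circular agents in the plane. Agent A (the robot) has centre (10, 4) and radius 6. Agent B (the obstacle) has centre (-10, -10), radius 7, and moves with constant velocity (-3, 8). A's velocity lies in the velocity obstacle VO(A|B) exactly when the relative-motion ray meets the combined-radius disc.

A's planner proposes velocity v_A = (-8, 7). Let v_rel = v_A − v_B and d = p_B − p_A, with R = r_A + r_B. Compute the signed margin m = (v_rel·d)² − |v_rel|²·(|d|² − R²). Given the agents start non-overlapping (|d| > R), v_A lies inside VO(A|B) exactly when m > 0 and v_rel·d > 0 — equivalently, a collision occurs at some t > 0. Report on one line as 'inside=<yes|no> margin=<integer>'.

d = (-20, -14),  |d|² = 596;  R = 6+7 = 13,  c = 596−13² = 427
v_rel = (-5, -1),  |v_rel|² = 26;  v_rel·d = (-5)·(-20) + (-1)·(-14) = 114
26·t² − 228·t + 427 = 0  ⇒  m = 114² − 26·427 = 1894
m = 1894 > 0,  v_rel·d = 114 > 0  ⇒  inside

inside=yes margin=1894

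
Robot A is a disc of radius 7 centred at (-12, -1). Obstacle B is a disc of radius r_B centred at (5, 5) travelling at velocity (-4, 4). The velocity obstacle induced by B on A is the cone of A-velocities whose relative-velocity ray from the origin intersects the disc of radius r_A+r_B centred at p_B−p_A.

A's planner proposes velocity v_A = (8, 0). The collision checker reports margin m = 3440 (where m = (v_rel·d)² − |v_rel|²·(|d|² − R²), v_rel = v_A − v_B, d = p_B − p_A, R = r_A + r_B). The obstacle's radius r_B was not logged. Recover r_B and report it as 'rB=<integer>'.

m = 3440
d = (17, 6);  v_rel = (12, -4),  |v_rel|² = 160
v_rel×d = (12)·(6) − (-4)·(17) = 140
since m = R²·160 − 140²:  R² = (19600 + 3440) / 160 = 144
R = √144 = 12  ⇒  r_B = 12 − 7 = 5

rB=5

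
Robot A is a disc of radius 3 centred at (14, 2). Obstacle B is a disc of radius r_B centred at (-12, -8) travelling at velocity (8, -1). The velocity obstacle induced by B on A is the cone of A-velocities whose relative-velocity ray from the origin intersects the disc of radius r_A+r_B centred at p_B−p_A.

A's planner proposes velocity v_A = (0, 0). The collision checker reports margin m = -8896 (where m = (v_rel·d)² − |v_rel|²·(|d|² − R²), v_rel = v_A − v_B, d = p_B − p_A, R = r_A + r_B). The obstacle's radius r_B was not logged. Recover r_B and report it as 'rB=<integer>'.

m = -8896
d = (-26, -10);  v_rel = (-8, 1),  |v_rel|² = 65
v_rel×d = (-8)·(-10) − (1)·(-26) = 106
since m = R²·65 − 106²:  R² = (11236 + -8896) / 65 = 36
R = √36 = 6  ⇒  r_B = 6 − 3 = 3

rB=3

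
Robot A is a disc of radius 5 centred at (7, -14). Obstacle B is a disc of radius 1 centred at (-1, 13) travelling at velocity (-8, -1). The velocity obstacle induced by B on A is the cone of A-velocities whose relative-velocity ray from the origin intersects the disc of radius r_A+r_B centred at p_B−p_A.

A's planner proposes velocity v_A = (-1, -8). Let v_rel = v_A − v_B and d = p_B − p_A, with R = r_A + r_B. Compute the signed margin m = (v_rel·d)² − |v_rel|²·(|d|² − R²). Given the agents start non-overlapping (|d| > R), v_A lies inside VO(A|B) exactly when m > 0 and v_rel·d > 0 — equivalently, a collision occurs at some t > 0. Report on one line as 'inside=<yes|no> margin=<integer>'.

d = (-8, 27),  |d|² = 793;  R = 5+1 = 6,  c = 793−6² = 757
v_rel = (7, -7),  |v_rel|² = 98;  v_rel·d = (7)·(-8) + (-7)·(27) = -245
98·t² + 490·t + 757 = 0  ⇒  m = (-245)² − 98·757 = -14161
m = -14161 < 0,  v_rel·d = -245 < 0  ⇒  outside

inside=no margin=-14161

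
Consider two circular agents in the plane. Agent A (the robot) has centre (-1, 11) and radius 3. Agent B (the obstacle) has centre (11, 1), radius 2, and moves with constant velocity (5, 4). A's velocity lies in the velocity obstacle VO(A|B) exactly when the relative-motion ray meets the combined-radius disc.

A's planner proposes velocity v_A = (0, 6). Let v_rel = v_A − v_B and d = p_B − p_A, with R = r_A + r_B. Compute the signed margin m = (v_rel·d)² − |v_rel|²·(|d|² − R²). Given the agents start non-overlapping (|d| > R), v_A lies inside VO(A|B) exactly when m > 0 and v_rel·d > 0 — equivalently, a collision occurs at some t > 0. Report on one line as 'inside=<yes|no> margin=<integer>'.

d = (12, -10),  |d|² = 244;  R = 3+2 = 5,  c = 244−5² = 219
v_rel = (-5, 2),  |v_rel|² = 29;  v_rel·d = (-5)·(12) + (2)·(-10) = -80
29·t² + 160·t + 219 = 0  ⇒  m = (-80)² − 29·219 = 49
m = 49 > 0,  v_rel·d = -80 < 0  ⇒  outside

inside=no margin=49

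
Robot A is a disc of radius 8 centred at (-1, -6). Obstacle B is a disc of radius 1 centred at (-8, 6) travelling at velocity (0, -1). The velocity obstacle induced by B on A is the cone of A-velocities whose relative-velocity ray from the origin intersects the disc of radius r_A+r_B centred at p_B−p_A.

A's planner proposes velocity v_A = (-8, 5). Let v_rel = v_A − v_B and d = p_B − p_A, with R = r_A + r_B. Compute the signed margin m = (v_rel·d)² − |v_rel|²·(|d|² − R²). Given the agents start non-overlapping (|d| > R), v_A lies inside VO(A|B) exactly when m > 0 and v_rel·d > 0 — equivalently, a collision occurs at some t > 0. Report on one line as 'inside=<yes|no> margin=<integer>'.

d = (-7, 12),  |d|² = 193;  R = 8+1 = 9,  c = 193−9² = 112
v_rel = (-8, 6),  |v_rel|² = 100;  v_rel·d = (-8)·(-7) + (6)·(12) = 128
100·t² − 256·t + 112 = 0  ⇒  m = 128² − 100·112 = 5184
m = 5184 > 0,  v_rel·d = 128 > 0  ⇒  inside

inside=yes margin=5184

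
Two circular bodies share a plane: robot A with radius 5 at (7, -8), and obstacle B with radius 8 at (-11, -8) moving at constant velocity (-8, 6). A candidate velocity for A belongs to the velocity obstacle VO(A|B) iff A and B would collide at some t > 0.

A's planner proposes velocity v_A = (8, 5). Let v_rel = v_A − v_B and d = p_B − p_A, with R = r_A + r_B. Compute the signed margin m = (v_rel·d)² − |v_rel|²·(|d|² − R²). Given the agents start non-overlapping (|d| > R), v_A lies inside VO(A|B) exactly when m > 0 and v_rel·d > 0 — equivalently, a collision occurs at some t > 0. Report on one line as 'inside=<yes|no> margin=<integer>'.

d = (-18, 0),  |d|² = 324;  R = 5+8 = 13,  c = 324−13² = 155
v_rel = (16, -1),  |v_rel|² = 257;  v_rel·d = (16)·(-18) + (-1)·(0) = -288
257·t² + 576·t + 155 = 0  ⇒  m = (-288)² − 257·155 = 43109
m = 43109 > 0,  v_rel·d = -288 < 0  ⇒  outside

inside=no margin=43109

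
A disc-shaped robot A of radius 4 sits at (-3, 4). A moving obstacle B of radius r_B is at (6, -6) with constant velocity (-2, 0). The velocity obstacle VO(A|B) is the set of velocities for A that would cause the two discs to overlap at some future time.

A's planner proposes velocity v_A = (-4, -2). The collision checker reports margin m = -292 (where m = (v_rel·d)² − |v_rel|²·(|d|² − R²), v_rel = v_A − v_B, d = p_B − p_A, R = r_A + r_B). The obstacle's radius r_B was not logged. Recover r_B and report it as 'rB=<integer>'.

m = -292
d = (9, -10);  v_rel = (-2, -2),  |v_rel|² = 8
v_rel×d = (-2)·(-10) − (-2)·(9) = 38
since m = R²·8 − 38²:  R² = (1444 + -292) / 8 = 144
R = √144 = 12  ⇒  r_B = 12 − 4 = 8

rB=8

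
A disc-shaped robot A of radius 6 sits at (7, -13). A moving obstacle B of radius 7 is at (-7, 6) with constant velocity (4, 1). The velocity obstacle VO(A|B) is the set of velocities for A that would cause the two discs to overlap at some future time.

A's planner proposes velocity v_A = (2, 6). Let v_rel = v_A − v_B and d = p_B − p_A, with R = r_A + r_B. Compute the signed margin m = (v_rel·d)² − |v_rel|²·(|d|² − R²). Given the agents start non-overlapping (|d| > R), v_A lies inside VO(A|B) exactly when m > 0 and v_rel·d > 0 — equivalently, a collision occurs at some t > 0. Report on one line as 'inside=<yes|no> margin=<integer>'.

d = (-14, 19),  |d|² = 557;  R = 6+7 = 13,  c = 557−13² = 388
v_rel = (-2, 5),  |v_rel|² = 29;  v_rel·d = (-2)·(-14) + (5)·(19) = 123
29·t² − 246·t + 388 = 0  ⇒  m = 123² − 29·388 = 3877
m = 3877 > 0,  v_rel·d = 123 > 0  ⇒  inside

inside=yes margin=3877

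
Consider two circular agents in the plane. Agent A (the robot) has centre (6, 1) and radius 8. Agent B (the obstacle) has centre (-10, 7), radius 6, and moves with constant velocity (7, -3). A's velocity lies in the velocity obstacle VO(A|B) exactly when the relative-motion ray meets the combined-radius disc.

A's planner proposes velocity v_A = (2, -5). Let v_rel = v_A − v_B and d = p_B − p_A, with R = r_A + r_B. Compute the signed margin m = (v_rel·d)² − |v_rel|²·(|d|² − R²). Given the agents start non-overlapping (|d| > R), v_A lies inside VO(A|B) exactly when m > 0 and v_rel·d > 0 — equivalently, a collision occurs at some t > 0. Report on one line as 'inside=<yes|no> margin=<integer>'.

d = (-16, 6),  |d|² = 292;  R = 8+6 = 14,  c = 292−14² = 96
v_rel = (-5, -2),  |v_rel|² = 29;  v_rel·d = (-5)·(-16) + (-2)·(6) = 68
29·t² − 136·t + 96 = 0  ⇒  m = 68² − 29·96 = 1840
m = 1840 > 0,  v_rel·d = 68 > 0  ⇒  inside

inside=yes margin=1840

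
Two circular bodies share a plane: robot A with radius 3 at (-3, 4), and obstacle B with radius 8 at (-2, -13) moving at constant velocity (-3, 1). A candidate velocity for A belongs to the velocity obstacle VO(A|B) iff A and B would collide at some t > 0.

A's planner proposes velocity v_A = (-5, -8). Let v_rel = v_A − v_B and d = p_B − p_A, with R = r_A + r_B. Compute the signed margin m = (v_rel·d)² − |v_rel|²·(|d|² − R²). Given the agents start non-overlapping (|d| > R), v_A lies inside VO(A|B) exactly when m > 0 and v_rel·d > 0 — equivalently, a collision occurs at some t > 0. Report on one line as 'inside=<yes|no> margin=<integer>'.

d = (1, -17),  |d|² = 290;  R = 3+8 = 11,  c = 290−11² = 169
v_rel = (-2, -9),  |v_rel|² = 85;  v_rel·d = (-2)·(1) + (-9)·(-17) = 151
85·t² − 302·t + 169 = 0  ⇒  m = 151² − 85·169 = 8436
m = 8436 > 0,  v_rel·d = 151 > 0  ⇒  inside

inside=yes margin=8436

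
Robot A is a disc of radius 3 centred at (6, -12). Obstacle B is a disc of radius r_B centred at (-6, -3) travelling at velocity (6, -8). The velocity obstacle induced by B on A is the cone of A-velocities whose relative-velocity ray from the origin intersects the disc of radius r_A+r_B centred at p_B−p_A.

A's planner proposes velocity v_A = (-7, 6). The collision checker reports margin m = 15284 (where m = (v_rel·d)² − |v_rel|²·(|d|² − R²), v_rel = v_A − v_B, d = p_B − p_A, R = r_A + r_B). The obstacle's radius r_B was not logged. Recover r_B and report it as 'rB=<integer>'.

m = 15284
d = (-12, 9);  v_rel = (-13, 14),  |v_rel|² = 365
v_rel×d = (-13)·(9) − (14)·(-12) = 51
since m = R²·365 − 51²:  R² = (2601 + 15284) / 365 = 49
R = √49 = 7  ⇒  r_B = 7 − 3 = 4

rB=4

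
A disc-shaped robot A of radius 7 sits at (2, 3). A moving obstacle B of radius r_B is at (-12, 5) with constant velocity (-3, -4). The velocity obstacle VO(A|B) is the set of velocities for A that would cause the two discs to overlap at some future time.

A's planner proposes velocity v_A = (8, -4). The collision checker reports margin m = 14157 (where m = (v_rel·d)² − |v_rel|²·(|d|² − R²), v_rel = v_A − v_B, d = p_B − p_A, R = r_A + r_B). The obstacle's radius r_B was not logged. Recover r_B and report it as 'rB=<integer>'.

m = 14157
d = (-14, 2);  v_rel = (11, 0),  |v_rel|² = 121
v_rel×d = (11)·(2) − (0)·(-14) = 22
since m = R²·121 − 22²:  R² = (484 + 14157) / 121 = 121
R = √121 = 11  ⇒  r_B = 11 − 7 = 4

rB=4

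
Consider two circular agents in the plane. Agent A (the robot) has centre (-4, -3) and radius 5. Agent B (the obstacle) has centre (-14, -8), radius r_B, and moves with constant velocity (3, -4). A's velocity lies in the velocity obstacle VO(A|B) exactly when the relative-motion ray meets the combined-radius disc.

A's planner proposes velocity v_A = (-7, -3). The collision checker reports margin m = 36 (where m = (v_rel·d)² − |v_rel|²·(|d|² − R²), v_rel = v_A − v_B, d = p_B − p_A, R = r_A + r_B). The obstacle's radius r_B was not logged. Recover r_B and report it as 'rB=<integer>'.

m = 36
d = (-10, -5);  v_rel = (-10, 1),  |v_rel|² = 101
v_rel×d = (-10)·(-5) − (1)·(-10) = 60
since m = R²·101 − 60²:  R² = (3600 + 36) / 101 = 36
R = √36 = 6  ⇒  r_B = 6 − 5 = 1

rB=1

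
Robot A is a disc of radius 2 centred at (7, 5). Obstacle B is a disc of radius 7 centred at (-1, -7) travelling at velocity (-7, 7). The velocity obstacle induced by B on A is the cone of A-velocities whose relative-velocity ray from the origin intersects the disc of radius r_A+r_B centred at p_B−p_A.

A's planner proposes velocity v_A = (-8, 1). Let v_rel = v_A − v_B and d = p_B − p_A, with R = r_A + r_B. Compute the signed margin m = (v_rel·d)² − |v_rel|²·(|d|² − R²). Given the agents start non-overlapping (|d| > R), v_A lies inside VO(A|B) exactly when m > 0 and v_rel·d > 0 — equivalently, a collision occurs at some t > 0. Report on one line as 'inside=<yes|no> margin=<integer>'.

d = (-8, -12),  |d|² = 208;  R = 2+7 = 9,  c = 208−9² = 127
v_rel = (-1, -6),  |v_rel|² = 37;  v_rel·d = (-1)·(-8) + (-6)·(-12) = 80
37·t² − 160·t + 127 = 0  ⇒  m = 80² − 37·127 = 1701
m = 1701 > 0,  v_rel·d = 80 > 0  ⇒  inside

inside=yes margin=1701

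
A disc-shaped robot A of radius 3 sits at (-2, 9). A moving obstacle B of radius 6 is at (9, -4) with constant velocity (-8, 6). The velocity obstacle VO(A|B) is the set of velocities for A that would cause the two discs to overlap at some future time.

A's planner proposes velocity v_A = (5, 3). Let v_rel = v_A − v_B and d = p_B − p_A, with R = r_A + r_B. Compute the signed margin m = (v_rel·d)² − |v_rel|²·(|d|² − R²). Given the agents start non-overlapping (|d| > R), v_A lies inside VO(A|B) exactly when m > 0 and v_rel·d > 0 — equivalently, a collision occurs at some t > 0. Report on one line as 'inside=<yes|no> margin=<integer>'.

d = (11, -13),  |d|² = 290;  R = 3+6 = 9,  c = 290−9² = 209
v_rel = (13, -3),  |v_rel|² = 178;  v_rel·d = (13)·(11) + (-3)·(-13) = 182
178·t² − 364·t + 209 = 0  ⇒  m = 182² − 178·209 = -4078
m = -4078 < 0,  v_rel·d = 182 > 0  ⇒  outside

inside=no margin=-4078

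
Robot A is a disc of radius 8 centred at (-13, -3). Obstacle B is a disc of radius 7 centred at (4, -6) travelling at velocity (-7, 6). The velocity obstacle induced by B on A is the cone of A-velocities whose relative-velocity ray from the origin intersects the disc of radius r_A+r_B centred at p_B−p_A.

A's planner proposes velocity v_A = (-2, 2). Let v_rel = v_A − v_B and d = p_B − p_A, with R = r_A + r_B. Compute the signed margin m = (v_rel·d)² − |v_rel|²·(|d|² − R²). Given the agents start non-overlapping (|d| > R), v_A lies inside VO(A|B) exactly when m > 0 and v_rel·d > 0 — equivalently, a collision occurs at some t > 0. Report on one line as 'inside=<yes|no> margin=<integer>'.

d = (17, -3),  |d|² = 298;  R = 8+7 = 15,  c = 298−15² = 73
v_rel = (5, -4),  |v_rel|² = 41;  v_rel·d = (5)·(17) + (-4)·(-3) = 97
41·t² − 194·t + 73 = 0  ⇒  m = 97² − 41·73 = 6416
m = 6416 > 0,  v_rel·d = 97 > 0  ⇒  inside

inside=yes margin=6416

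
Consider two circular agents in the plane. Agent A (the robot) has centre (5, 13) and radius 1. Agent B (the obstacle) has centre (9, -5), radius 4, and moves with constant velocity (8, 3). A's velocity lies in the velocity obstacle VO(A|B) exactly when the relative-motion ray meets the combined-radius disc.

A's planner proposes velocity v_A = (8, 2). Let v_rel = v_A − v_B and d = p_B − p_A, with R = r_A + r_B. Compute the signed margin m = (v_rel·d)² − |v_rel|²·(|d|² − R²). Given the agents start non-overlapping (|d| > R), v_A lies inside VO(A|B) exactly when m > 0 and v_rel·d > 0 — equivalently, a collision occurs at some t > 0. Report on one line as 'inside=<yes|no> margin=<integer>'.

d = (4, -18),  |d|² = 340;  R = 1+4 = 5,  c = 340−5² = 315
v_rel = (0, -1),  |v_rel|² = 1;  v_rel·d = (0)·(4) + (-1)·(-18) = 18
1·t² − 36·t + 315 = 0  ⇒  m = 18² − 1·315 = 9
m = 9 > 0,  v_rel·d = 18 > 0  ⇒  inside

inside=yes margin=9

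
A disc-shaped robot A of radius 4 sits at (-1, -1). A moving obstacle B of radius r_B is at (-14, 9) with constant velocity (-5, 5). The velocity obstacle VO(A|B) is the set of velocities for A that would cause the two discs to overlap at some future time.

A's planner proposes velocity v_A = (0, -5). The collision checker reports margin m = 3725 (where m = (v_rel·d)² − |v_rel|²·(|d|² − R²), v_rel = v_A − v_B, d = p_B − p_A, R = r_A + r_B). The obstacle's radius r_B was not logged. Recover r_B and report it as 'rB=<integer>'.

m = 3725
d = (-13, 10);  v_rel = (5, -10),  |v_rel|² = 125
v_rel×d = (5)·(10) − (-10)·(-13) = -80
since m = R²·125 − (-80)²:  R² = (6400 + 3725) / 125 = 81
R = √81 = 9  ⇒  r_B = 9 − 4 = 5

rB=5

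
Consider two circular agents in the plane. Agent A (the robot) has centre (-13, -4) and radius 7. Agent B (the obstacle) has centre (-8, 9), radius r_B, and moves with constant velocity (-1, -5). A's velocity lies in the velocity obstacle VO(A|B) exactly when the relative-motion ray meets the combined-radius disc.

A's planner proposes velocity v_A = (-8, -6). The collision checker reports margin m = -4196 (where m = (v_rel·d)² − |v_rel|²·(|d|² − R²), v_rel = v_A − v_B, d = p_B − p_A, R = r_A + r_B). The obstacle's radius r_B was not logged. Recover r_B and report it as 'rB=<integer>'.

m = -4196
d = (5, 13);  v_rel = (-7, -1),  |v_rel|² = 50
v_rel×d = (-7)·(13) − (-1)·(5) = -86
since m = R²·50 − (-86)²:  R² = (7396 + -4196) / 50 = 64
R = √64 = 8  ⇒  r_B = 8 − 7 = 1

rB=1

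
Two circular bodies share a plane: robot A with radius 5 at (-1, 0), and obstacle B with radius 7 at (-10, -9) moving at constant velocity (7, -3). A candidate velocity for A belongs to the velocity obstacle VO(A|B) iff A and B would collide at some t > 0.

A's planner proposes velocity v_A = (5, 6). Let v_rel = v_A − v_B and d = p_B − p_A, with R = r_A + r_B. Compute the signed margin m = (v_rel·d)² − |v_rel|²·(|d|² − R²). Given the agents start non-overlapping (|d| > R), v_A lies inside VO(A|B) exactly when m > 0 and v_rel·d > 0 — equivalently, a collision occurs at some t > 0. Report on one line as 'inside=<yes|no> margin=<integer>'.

d = (-9, -9),  |d|² = 162;  R = 5+7 = 12,  c = 162−12² = 18
v_rel = (-2, 9),  |v_rel|² = 85;  v_rel·d = (-2)·(-9) + (9)·(-9) = -63
85·t² + 126·t + 18 = 0  ⇒  m = (-63)² − 85·18 = 2439
m = 2439 > 0,  v_rel·d = -63 < 0  ⇒  outside

inside=no margin=2439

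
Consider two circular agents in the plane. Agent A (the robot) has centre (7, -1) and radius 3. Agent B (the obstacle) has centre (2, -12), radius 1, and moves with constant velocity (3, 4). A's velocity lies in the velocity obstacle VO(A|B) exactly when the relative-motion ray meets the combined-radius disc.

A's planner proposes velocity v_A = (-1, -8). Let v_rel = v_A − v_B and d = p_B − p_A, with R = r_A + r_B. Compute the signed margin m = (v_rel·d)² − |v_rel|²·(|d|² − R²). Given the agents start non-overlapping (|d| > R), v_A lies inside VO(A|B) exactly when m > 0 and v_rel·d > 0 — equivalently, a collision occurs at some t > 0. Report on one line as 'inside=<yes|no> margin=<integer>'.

d = (-5, -11),  |d|² = 146;  R = 3+1 = 4,  c = 146−4² = 130
v_rel = (-4, -12),  |v_rel|² = 160;  v_rel·d = (-4)·(-5) + (-12)·(-11) = 152
160·t² − 304·t + 130 = 0  ⇒  m = 152² − 160·130 = 2304
m = 2304 > 0,  v_rel·d = 152 > 0  ⇒  inside

inside=yes margin=2304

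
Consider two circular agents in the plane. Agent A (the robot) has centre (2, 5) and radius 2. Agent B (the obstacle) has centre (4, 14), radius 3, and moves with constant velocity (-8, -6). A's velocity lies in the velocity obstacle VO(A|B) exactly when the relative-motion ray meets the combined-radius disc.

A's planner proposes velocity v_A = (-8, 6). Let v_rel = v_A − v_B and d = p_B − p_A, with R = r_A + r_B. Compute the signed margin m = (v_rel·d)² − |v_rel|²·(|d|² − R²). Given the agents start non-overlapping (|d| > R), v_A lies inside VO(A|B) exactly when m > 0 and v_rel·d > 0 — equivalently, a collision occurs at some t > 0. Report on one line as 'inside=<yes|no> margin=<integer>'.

d = (2, 9),  |d|² = 85;  R = 2+3 = 5,  c = 85−5² = 60
v_rel = (0, 12),  |v_rel|² = 144;  v_rel·d = (0)·(2) + (12)·(9) = 108
144·t² − 216·t + 60 = 0  ⇒  m = 108² − 144·60 = 3024
m = 3024 > 0,  v_rel·d = 108 > 0  ⇒  inside

inside=yes margin=3024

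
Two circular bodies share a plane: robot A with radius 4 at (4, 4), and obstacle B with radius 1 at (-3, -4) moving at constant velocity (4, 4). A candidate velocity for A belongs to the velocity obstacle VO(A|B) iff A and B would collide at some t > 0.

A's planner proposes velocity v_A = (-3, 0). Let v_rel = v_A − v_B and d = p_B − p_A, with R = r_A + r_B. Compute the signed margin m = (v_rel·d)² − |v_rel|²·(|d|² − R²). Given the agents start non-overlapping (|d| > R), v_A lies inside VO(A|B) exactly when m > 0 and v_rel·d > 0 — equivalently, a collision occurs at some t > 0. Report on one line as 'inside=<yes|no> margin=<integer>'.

d = (-7, -8),  |d|² = 113;  R = 4+1 = 5,  c = 113−5² = 88
v_rel = (-7, -4),  |v_rel|² = 65;  v_rel·d = (-7)·(-7) + (-4)·(-8) = 81
65·t² − 162·t + 88 = 0  ⇒  m = 81² − 65·88 = 841
m = 841 > 0,  v_rel·d = 81 > 0  ⇒  inside

inside=yes margin=841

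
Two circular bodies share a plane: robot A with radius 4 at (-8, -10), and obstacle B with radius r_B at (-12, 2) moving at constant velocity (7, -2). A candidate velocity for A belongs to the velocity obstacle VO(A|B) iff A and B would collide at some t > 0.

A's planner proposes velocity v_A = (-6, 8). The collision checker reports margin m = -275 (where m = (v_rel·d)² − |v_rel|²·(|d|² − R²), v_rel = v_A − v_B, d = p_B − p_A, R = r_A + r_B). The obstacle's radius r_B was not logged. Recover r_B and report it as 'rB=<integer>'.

m = -275
d = (-4, 12);  v_rel = (-13, 10),  |v_rel|² = 269
v_rel×d = (-13)·(12) − (10)·(-4) = -116
since m = R²·269 − (-116)²:  R² = (13456 + -275) / 269 = 49
R = √49 = 7  ⇒  r_B = 7 − 4 = 3

rB=3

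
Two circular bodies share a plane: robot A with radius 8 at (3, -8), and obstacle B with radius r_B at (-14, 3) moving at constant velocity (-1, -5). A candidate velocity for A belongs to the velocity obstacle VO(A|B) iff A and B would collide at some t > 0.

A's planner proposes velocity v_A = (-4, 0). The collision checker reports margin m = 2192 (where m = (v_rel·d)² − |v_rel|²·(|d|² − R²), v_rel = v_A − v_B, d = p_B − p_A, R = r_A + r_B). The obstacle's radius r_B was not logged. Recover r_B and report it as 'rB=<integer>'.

m = 2192
d = (-17, 11);  v_rel = (-3, 5),  |v_rel|² = 34
v_rel×d = (-3)·(11) − (5)·(-17) = 52
since m = R²·34 − 52²:  R² = (2704 + 2192) / 34 = 144
R = √144 = 12  ⇒  r_B = 12 − 8 = 4

rB=4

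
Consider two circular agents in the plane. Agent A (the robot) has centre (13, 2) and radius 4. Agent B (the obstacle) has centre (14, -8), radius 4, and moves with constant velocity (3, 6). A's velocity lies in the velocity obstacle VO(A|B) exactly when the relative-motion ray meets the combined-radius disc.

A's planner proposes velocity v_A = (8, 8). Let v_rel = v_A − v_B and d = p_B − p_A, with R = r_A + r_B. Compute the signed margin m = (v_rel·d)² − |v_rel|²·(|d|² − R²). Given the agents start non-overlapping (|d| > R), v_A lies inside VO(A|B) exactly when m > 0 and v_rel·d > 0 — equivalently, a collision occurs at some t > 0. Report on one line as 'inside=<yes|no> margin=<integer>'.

d = (1, -10),  |d|² = 101;  R = 4+4 = 8,  c = 101−8² = 37
v_rel = (5, 2),  |v_rel|² = 29;  v_rel·d = (5)·(1) + (2)·(-10) = -15
29·t² + 30·t + 37 = 0  ⇒  m = (-15)² − 29·37 = -848
m = -848 < 0,  v_rel·d = -15 < 0  ⇒  outside

inside=no margin=-848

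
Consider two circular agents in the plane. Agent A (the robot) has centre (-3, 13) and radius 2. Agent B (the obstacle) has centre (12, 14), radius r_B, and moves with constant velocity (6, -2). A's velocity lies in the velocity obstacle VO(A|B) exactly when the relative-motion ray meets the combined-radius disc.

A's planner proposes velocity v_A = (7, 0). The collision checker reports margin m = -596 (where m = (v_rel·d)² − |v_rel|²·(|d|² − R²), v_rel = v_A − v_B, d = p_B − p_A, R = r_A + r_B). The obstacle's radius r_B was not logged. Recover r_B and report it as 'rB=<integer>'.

m = -596
d = (15, 1);  v_rel = (1, 2),  |v_rel|² = 5
v_rel×d = (1)·(1) − (2)·(15) = -29
since m = R²·5 − (-29)²:  R² = (841 + -596) / 5 = 49
R = √49 = 7  ⇒  r_B = 7 − 2 = 5

rB=5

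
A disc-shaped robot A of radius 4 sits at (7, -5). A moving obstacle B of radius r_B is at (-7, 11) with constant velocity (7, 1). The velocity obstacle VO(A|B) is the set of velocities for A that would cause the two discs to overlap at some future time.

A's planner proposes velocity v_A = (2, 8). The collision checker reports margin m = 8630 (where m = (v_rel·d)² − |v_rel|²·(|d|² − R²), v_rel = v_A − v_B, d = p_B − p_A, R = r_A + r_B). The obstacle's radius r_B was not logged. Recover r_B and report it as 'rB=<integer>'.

m = 8630
d = (-14, 16);  v_rel = (-5, 7),  |v_rel|² = 74
v_rel×d = (-5)·(16) − (7)·(-14) = 18
since m = R²·74 − 18²:  R² = (324 + 8630) / 74 = 121
R = √121 = 11  ⇒  r_B = 11 − 4 = 7

rB=7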